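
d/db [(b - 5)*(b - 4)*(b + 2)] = 3*b^2 - 14*b + 2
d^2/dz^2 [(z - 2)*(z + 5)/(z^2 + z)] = 4*(z^3 - 15*z^2 - 15*z - 5)/(z^3*(z^3 + 3*z^2 + 3*z + 1))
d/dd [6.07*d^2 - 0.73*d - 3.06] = 12.14*d - 0.73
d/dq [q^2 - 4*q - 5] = 2*q - 4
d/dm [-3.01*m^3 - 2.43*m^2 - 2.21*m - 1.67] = -9.03*m^2 - 4.86*m - 2.21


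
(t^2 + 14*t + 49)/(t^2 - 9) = (t^2 + 14*t + 49)/(t^2 - 9)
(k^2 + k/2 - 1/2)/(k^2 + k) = (k - 1/2)/k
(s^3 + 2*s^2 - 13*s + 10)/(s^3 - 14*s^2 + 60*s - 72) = (s^2 + 4*s - 5)/(s^2 - 12*s + 36)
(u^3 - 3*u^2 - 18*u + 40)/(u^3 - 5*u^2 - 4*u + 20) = (u + 4)/(u + 2)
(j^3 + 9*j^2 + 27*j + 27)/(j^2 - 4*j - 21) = (j^2 + 6*j + 9)/(j - 7)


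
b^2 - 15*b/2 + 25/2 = (b - 5)*(b - 5/2)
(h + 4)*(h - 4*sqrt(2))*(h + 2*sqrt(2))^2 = h^4 + 4*h^3 - 24*h^2 - 96*h - 32*sqrt(2)*h - 128*sqrt(2)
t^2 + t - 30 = (t - 5)*(t + 6)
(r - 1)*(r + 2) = r^2 + r - 2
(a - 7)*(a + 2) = a^2 - 5*a - 14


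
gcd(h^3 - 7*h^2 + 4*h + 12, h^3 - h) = h + 1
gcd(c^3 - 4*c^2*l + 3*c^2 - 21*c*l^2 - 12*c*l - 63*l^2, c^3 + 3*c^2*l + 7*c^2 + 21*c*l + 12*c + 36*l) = c^2 + 3*c*l + 3*c + 9*l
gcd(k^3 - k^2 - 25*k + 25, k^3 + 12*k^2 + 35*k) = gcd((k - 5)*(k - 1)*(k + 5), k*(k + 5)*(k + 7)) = k + 5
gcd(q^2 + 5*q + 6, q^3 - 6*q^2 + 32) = q + 2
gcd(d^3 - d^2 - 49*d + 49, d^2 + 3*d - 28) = d + 7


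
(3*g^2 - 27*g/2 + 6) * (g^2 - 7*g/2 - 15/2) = 3*g^4 - 24*g^3 + 123*g^2/4 + 321*g/4 - 45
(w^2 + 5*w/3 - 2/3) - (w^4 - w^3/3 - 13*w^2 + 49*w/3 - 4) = -w^4 + w^3/3 + 14*w^2 - 44*w/3 + 10/3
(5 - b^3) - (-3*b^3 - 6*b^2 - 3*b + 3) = 2*b^3 + 6*b^2 + 3*b + 2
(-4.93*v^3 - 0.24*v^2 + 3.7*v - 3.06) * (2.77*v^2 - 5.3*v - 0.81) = -13.6561*v^5 + 25.4642*v^4 + 15.5143*v^3 - 27.8918*v^2 + 13.221*v + 2.4786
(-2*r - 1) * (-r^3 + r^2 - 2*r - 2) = 2*r^4 - r^3 + 3*r^2 + 6*r + 2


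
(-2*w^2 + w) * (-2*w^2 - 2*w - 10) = 4*w^4 + 2*w^3 + 18*w^2 - 10*w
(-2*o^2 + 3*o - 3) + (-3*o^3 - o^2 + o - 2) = -3*o^3 - 3*o^2 + 4*o - 5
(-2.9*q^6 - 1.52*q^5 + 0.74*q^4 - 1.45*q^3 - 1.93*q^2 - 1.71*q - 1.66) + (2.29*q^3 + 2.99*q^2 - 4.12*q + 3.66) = -2.9*q^6 - 1.52*q^5 + 0.74*q^4 + 0.84*q^3 + 1.06*q^2 - 5.83*q + 2.0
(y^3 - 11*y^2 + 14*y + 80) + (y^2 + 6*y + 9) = y^3 - 10*y^2 + 20*y + 89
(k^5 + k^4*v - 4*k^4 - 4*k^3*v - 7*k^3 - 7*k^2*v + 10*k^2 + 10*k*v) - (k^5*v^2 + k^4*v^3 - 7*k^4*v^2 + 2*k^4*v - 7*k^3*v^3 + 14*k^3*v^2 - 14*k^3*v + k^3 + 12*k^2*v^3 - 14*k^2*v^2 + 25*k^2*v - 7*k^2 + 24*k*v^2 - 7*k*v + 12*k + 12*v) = -k^5*v^2 + k^5 - k^4*v^3 + 7*k^4*v^2 - k^4*v - 4*k^4 + 7*k^3*v^3 - 14*k^3*v^2 + 10*k^3*v - 8*k^3 - 12*k^2*v^3 + 14*k^2*v^2 - 32*k^2*v + 17*k^2 - 24*k*v^2 + 17*k*v - 12*k - 12*v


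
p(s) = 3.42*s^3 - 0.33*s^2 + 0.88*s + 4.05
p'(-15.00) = 2319.28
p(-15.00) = -11625.90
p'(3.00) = 91.24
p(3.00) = 96.06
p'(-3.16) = 105.42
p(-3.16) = -109.94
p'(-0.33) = 2.22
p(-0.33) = 3.60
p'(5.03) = 257.15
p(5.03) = 435.37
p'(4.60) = 214.95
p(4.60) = 334.00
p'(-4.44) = 206.07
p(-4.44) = -305.71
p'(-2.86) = 86.69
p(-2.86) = -81.17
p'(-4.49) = 210.69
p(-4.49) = -316.13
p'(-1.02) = 12.23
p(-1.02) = -0.82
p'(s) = 10.26*s^2 - 0.66*s + 0.88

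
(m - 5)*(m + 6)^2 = m^3 + 7*m^2 - 24*m - 180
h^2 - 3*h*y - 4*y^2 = (h - 4*y)*(h + y)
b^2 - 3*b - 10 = (b - 5)*(b + 2)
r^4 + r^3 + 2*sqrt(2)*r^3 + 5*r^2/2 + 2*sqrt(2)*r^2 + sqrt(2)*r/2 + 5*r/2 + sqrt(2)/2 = (r + 1)*(r + sqrt(2)/2)^2*(r + sqrt(2))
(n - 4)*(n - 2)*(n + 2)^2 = n^4 - 2*n^3 - 12*n^2 + 8*n + 32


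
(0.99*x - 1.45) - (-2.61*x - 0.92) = 3.6*x - 0.53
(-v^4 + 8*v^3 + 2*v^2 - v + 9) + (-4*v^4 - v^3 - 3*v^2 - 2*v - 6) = -5*v^4 + 7*v^3 - v^2 - 3*v + 3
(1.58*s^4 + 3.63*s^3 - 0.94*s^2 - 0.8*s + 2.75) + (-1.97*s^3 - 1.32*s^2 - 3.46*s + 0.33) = 1.58*s^4 + 1.66*s^3 - 2.26*s^2 - 4.26*s + 3.08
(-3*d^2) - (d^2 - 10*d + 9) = -4*d^2 + 10*d - 9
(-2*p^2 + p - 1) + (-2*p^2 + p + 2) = -4*p^2 + 2*p + 1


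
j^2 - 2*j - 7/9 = (j - 7/3)*(j + 1/3)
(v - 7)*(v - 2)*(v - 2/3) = v^3 - 29*v^2/3 + 20*v - 28/3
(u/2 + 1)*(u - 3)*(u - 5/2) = u^3/2 - 7*u^2/4 - 7*u/4 + 15/2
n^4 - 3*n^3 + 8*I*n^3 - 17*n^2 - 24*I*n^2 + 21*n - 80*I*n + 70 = (n - 5)*(n + 2)*(n + I)*(n + 7*I)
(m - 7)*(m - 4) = m^2 - 11*m + 28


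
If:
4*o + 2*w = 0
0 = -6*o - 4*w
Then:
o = 0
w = 0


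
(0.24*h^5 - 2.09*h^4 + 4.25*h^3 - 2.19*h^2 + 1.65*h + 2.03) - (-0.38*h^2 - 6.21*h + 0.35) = 0.24*h^5 - 2.09*h^4 + 4.25*h^3 - 1.81*h^2 + 7.86*h + 1.68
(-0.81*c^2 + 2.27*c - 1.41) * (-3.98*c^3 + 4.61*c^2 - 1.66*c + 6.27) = 3.2238*c^5 - 12.7687*c^4 + 17.4211*c^3 - 15.347*c^2 + 16.5735*c - 8.8407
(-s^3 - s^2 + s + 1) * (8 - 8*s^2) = 8*s^5 + 8*s^4 - 16*s^3 - 16*s^2 + 8*s + 8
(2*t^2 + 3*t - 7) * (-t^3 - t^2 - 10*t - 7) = -2*t^5 - 5*t^4 - 16*t^3 - 37*t^2 + 49*t + 49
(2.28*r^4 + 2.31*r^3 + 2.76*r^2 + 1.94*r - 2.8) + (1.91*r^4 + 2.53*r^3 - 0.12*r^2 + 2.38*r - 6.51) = 4.19*r^4 + 4.84*r^3 + 2.64*r^2 + 4.32*r - 9.31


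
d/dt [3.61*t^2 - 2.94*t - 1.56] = 7.22*t - 2.94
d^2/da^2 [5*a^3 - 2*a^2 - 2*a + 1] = 30*a - 4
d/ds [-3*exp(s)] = -3*exp(s)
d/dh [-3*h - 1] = -3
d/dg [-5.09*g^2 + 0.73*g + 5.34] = 0.73 - 10.18*g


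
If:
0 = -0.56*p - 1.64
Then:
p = -2.93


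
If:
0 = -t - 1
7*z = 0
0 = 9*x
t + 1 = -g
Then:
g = 0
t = -1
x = 0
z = 0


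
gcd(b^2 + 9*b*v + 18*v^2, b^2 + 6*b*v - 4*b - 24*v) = b + 6*v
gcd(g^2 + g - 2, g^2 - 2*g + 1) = g - 1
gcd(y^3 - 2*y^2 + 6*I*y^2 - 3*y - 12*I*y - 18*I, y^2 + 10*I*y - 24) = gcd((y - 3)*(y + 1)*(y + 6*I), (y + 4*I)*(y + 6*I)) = y + 6*I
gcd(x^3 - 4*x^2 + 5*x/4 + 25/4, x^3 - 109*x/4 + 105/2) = x - 5/2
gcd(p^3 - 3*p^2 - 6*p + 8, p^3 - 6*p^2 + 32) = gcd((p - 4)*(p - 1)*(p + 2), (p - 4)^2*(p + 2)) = p^2 - 2*p - 8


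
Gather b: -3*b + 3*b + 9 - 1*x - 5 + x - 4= 0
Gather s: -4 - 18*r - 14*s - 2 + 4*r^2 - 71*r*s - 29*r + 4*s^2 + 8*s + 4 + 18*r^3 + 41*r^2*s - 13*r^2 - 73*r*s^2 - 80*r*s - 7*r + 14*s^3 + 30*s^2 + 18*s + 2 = 18*r^3 - 9*r^2 - 54*r + 14*s^3 + s^2*(34 - 73*r) + s*(41*r^2 - 151*r + 12)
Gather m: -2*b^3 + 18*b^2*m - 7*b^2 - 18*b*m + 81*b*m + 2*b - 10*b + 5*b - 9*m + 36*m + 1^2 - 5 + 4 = -2*b^3 - 7*b^2 - 3*b + m*(18*b^2 + 63*b + 27)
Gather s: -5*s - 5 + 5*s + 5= 0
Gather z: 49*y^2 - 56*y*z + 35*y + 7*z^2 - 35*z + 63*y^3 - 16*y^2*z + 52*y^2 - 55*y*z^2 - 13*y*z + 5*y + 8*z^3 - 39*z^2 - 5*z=63*y^3 + 101*y^2 + 40*y + 8*z^3 + z^2*(-55*y - 32) + z*(-16*y^2 - 69*y - 40)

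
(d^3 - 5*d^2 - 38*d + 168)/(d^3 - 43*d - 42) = (d - 4)/(d + 1)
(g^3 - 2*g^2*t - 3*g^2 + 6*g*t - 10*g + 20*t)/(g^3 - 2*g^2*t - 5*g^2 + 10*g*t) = (g + 2)/g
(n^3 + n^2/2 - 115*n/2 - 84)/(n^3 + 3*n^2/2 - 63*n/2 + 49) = (2*n^2 - 13*n - 24)/(2*n^2 - 11*n + 14)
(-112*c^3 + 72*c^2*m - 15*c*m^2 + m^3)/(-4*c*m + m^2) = 28*c^2/m - 11*c + m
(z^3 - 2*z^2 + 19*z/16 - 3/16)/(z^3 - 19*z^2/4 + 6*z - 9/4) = (z - 1/4)/(z - 3)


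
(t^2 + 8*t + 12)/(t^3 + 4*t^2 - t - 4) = (t^2 + 8*t + 12)/(t^3 + 4*t^2 - t - 4)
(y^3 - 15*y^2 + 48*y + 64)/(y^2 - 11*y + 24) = (y^2 - 7*y - 8)/(y - 3)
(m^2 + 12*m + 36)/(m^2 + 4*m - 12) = (m + 6)/(m - 2)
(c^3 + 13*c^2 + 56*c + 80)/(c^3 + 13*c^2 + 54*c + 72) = (c^2 + 9*c + 20)/(c^2 + 9*c + 18)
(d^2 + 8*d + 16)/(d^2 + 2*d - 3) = (d^2 + 8*d + 16)/(d^2 + 2*d - 3)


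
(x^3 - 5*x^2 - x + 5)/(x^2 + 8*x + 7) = (x^2 - 6*x + 5)/(x + 7)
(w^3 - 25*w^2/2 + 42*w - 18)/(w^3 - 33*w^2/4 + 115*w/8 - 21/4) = 4*(w - 6)/(4*w - 7)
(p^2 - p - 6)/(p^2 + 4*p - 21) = (p + 2)/(p + 7)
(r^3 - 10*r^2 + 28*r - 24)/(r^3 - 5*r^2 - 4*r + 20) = (r^2 - 8*r + 12)/(r^2 - 3*r - 10)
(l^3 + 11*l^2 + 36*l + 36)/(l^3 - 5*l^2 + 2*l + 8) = (l^3 + 11*l^2 + 36*l + 36)/(l^3 - 5*l^2 + 2*l + 8)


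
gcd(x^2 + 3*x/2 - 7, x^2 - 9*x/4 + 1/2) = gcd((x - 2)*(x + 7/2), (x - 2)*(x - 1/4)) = x - 2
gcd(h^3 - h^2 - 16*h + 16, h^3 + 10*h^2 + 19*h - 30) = h - 1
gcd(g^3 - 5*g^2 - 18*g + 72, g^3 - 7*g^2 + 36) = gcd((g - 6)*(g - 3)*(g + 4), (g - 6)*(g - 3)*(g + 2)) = g^2 - 9*g + 18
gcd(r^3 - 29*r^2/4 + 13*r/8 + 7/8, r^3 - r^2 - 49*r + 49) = r - 7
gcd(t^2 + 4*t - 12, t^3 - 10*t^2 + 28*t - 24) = t - 2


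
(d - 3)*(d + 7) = d^2 + 4*d - 21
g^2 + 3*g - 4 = (g - 1)*(g + 4)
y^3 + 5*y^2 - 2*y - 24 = (y - 2)*(y + 3)*(y + 4)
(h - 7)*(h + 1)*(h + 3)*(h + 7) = h^4 + 4*h^3 - 46*h^2 - 196*h - 147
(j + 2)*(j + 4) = j^2 + 6*j + 8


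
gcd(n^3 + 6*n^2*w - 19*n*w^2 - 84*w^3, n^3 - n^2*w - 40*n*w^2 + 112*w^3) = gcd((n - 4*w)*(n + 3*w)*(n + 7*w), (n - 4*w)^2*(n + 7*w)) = -n^2 - 3*n*w + 28*w^2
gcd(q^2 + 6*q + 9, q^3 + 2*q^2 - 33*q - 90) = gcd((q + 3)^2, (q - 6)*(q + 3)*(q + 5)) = q + 3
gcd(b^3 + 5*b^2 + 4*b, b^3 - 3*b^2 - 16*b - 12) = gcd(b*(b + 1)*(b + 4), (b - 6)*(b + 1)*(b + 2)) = b + 1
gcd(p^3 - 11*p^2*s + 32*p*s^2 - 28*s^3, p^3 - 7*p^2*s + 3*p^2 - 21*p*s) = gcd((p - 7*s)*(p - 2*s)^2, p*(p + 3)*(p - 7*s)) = p - 7*s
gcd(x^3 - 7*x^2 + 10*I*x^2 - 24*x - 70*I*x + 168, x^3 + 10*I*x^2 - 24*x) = x^2 + 10*I*x - 24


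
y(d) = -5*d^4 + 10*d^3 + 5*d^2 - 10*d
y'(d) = -20*d^3 + 30*d^2 + 10*d - 10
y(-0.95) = 1.37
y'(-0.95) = 24.72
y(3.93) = -547.82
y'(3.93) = -721.32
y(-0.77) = 4.34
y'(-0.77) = 9.22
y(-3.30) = -864.88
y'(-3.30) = 1002.44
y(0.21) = -1.80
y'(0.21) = -6.76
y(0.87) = -1.19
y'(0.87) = 8.24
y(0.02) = -0.20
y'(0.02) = -9.79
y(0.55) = -2.78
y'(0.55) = 1.25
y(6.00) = -4200.00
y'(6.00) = -3190.00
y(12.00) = -85800.00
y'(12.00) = -30130.00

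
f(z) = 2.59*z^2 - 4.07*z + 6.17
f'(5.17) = 22.71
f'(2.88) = 10.85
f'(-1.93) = -14.07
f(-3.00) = 41.69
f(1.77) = 7.08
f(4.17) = 34.24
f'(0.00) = -4.07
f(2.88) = 15.93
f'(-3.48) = -22.10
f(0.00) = 6.17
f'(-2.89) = -19.04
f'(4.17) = 17.53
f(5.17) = 54.36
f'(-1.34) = -11.01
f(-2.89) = 39.56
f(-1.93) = 23.67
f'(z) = 5.18*z - 4.07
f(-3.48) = 51.70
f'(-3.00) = -19.61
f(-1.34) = 16.27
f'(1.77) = 5.10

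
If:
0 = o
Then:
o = 0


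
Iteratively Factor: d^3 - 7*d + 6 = (d - 1)*(d^2 + d - 6) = (d - 2)*(d - 1)*(d + 3)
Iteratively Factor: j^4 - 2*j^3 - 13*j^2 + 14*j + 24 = (j - 4)*(j^3 + 2*j^2 - 5*j - 6) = (j - 4)*(j - 2)*(j^2 + 4*j + 3) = (j - 4)*(j - 2)*(j + 3)*(j + 1)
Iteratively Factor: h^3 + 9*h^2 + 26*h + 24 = (h + 4)*(h^2 + 5*h + 6) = (h + 2)*(h + 4)*(h + 3)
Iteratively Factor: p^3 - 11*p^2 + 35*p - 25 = (p - 1)*(p^2 - 10*p + 25) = (p - 5)*(p - 1)*(p - 5)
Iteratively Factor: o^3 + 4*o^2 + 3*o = (o)*(o^2 + 4*o + 3) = o*(o + 3)*(o + 1)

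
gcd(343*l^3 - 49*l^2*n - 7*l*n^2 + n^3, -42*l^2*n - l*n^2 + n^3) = 7*l - n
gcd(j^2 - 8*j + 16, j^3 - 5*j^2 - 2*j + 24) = j - 4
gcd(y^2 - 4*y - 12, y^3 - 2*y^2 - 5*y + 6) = y + 2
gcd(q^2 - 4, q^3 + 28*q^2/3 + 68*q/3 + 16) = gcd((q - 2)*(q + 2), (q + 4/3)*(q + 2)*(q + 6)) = q + 2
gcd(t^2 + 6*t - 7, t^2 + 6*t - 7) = t^2 + 6*t - 7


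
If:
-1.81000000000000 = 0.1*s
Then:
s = -18.10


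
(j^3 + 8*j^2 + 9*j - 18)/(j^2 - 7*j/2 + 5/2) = 2*(j^2 + 9*j + 18)/(2*j - 5)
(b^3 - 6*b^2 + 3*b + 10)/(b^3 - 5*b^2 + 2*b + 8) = (b - 5)/(b - 4)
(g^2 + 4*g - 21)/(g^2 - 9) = (g + 7)/(g + 3)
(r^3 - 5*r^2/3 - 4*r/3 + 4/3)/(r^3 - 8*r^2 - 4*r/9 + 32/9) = 3*(r^2 - r - 2)/(3*r^2 - 22*r - 16)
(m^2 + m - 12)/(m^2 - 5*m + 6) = (m + 4)/(m - 2)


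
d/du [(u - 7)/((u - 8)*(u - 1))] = (-u^2 + 14*u - 55)/(u^4 - 18*u^3 + 97*u^2 - 144*u + 64)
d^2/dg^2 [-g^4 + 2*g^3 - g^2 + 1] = -12*g^2 + 12*g - 2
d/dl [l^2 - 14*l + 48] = 2*l - 14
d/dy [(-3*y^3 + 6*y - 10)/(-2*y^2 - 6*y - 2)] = (3*y^4 + 18*y^3 + 15*y^2 - 20*y - 36)/(2*(y^4 + 6*y^3 + 11*y^2 + 6*y + 1))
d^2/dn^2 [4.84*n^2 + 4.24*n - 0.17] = 9.68000000000000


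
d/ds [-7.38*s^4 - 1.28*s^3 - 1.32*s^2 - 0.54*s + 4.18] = -29.52*s^3 - 3.84*s^2 - 2.64*s - 0.54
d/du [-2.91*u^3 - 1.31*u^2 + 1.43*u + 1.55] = -8.73*u^2 - 2.62*u + 1.43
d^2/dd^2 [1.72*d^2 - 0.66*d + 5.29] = 3.44000000000000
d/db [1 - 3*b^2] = -6*b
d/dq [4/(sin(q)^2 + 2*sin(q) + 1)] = -8*cos(q)/(sin(q) + 1)^3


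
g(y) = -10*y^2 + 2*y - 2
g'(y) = 2 - 20*y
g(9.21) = -831.82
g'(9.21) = -182.20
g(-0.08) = -2.22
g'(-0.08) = 3.60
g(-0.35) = -3.92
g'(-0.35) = 9.00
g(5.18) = -259.96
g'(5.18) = -101.60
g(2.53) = -60.95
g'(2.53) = -48.60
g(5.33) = -275.43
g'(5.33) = -104.60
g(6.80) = -450.80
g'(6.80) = -134.00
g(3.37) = -108.83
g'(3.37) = -65.40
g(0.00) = -2.00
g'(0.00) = 2.00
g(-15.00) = -2282.00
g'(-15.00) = 302.00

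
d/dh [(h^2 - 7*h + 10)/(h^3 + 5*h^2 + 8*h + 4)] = (-h^3 + 16*h^2 - 19*h - 54)/(h^5 + 8*h^4 + 25*h^3 + 38*h^2 + 28*h + 8)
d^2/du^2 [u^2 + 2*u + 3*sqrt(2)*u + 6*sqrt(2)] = 2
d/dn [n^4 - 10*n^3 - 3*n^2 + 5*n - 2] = 4*n^3 - 30*n^2 - 6*n + 5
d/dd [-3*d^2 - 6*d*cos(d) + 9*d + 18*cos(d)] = 6*d*sin(d) - 6*d - 18*sin(d) - 6*cos(d) + 9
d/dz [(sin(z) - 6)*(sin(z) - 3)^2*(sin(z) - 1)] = (4*sin(z)^3 - 39*sin(z)^2 + 114*sin(z) - 99)*cos(z)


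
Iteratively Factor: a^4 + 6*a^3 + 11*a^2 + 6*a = (a + 1)*(a^3 + 5*a^2 + 6*a) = (a + 1)*(a + 2)*(a^2 + 3*a) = (a + 1)*(a + 2)*(a + 3)*(a)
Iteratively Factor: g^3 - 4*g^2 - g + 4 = (g - 4)*(g^2 - 1) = (g - 4)*(g + 1)*(g - 1)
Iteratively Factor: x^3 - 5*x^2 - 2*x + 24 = (x + 2)*(x^2 - 7*x + 12) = (x - 3)*(x + 2)*(x - 4)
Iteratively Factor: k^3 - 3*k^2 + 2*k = (k)*(k^2 - 3*k + 2) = k*(k - 1)*(k - 2)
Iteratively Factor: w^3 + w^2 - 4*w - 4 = (w + 2)*(w^2 - w - 2) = (w - 2)*(w + 2)*(w + 1)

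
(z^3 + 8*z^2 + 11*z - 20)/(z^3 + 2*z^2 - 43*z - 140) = (z - 1)/(z - 7)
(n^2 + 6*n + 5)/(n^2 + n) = (n + 5)/n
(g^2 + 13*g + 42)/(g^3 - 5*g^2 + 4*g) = (g^2 + 13*g + 42)/(g*(g^2 - 5*g + 4))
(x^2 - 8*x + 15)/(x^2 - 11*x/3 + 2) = 3*(x - 5)/(3*x - 2)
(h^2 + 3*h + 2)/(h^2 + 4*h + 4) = (h + 1)/(h + 2)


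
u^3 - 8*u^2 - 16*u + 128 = (u - 8)*(u - 4)*(u + 4)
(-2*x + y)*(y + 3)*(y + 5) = -2*x*y^2 - 16*x*y - 30*x + y^3 + 8*y^2 + 15*y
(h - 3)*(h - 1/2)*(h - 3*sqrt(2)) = h^3 - 3*sqrt(2)*h^2 - 7*h^2/2 + 3*h/2 + 21*sqrt(2)*h/2 - 9*sqrt(2)/2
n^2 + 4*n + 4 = (n + 2)^2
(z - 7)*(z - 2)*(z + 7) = z^3 - 2*z^2 - 49*z + 98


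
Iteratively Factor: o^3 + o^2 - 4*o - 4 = (o - 2)*(o^2 + 3*o + 2) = (o - 2)*(o + 1)*(o + 2)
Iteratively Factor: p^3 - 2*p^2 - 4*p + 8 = (p - 2)*(p^2 - 4) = (p - 2)^2*(p + 2)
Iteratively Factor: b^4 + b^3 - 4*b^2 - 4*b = (b + 1)*(b^3 - 4*b) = (b + 1)*(b + 2)*(b^2 - 2*b) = b*(b + 1)*(b + 2)*(b - 2)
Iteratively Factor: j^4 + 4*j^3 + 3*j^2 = (j)*(j^3 + 4*j^2 + 3*j) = j^2*(j^2 + 4*j + 3) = j^2*(j + 1)*(j + 3)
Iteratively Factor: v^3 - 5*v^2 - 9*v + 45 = (v - 3)*(v^2 - 2*v - 15) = (v - 5)*(v - 3)*(v + 3)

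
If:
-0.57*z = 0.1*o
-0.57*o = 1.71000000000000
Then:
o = -3.00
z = 0.53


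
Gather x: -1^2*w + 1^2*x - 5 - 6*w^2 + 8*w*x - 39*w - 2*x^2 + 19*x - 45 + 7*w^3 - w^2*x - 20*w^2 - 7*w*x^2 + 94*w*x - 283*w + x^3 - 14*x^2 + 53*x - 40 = 7*w^3 - 26*w^2 - 323*w + x^3 + x^2*(-7*w - 16) + x*(-w^2 + 102*w + 73) - 90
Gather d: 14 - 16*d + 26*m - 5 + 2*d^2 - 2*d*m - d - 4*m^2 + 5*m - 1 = 2*d^2 + d*(-2*m - 17) - 4*m^2 + 31*m + 8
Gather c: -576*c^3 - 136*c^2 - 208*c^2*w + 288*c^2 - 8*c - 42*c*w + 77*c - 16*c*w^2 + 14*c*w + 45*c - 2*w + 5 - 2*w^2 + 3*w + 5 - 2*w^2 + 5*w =-576*c^3 + c^2*(152 - 208*w) + c*(-16*w^2 - 28*w + 114) - 4*w^2 + 6*w + 10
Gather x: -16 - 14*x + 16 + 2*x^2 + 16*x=2*x^2 + 2*x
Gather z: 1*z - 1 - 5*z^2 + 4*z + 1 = -5*z^2 + 5*z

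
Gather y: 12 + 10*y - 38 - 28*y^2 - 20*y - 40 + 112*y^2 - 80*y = 84*y^2 - 90*y - 66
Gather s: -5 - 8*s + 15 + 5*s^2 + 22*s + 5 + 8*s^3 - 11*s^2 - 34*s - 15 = 8*s^3 - 6*s^2 - 20*s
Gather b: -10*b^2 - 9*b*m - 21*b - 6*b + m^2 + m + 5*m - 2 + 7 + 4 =-10*b^2 + b*(-9*m - 27) + m^2 + 6*m + 9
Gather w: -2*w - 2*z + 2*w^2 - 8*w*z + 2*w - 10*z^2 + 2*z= 2*w^2 - 8*w*z - 10*z^2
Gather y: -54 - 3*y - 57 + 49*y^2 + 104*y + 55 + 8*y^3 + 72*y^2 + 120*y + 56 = 8*y^3 + 121*y^2 + 221*y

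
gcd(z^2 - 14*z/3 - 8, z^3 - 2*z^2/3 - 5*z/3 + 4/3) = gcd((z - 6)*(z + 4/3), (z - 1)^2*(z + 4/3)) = z + 4/3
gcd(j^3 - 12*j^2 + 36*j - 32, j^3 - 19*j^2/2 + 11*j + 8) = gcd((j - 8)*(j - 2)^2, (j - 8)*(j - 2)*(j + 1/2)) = j^2 - 10*j + 16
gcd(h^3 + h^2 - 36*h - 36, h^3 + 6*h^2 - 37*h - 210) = h - 6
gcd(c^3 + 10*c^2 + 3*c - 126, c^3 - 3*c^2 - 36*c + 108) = c^2 + 3*c - 18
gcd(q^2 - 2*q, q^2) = q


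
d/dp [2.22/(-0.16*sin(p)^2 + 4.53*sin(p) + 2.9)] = (0.7104*sin(p) - 10.0566)*cos(p)/(-0.16*sin(p)^2 + 4.53*sin(p) + 2.9)^2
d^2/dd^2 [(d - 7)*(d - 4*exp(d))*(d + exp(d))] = -3*d^2*exp(d) - 16*d*exp(2*d) + 9*d*exp(d) + 6*d + 96*exp(2*d) + 36*exp(d) - 14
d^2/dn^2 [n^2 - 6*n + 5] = 2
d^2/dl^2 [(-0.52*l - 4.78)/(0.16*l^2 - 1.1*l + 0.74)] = (-(0.32*l - 1.1)*(0.52*l + 4.78)*(0.64*l - 2.2) + (0.4992*l + 0.3856)*(0.16*l^2 - 1.1*l + 0.74))/(0.16*l^2 - 1.1*l + 0.74)^3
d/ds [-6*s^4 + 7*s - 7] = 7 - 24*s^3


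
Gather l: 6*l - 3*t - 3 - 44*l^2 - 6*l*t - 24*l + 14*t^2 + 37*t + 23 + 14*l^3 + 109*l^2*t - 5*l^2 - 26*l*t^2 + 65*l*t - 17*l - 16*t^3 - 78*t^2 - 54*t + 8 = 14*l^3 + l^2*(109*t - 49) + l*(-26*t^2 + 59*t - 35) - 16*t^3 - 64*t^2 - 20*t + 28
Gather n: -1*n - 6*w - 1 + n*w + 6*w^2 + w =n*(w - 1) + 6*w^2 - 5*w - 1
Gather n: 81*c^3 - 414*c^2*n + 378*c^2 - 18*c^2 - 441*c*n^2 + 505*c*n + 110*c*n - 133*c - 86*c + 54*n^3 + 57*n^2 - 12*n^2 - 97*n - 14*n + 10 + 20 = 81*c^3 + 360*c^2 - 219*c + 54*n^3 + n^2*(45 - 441*c) + n*(-414*c^2 + 615*c - 111) + 30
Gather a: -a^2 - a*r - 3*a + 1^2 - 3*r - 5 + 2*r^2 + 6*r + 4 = -a^2 + a*(-r - 3) + 2*r^2 + 3*r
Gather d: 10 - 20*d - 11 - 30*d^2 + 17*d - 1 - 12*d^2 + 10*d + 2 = -42*d^2 + 7*d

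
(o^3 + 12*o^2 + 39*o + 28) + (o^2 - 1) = o^3 + 13*o^2 + 39*o + 27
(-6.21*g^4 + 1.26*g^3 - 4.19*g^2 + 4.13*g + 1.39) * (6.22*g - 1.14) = -38.6262*g^5 + 14.9166*g^4 - 27.4982*g^3 + 30.4652*g^2 + 3.9376*g - 1.5846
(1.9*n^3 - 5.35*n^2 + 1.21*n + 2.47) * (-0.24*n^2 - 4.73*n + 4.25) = -0.456*n^5 - 7.703*n^4 + 33.0901*n^3 - 29.0536*n^2 - 6.5406*n + 10.4975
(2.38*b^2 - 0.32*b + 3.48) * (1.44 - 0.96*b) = -2.2848*b^3 + 3.7344*b^2 - 3.8016*b + 5.0112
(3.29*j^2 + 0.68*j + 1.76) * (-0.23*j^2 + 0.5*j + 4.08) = -0.7567*j^4 + 1.4886*j^3 + 13.3584*j^2 + 3.6544*j + 7.1808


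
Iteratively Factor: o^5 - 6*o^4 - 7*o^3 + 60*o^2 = (o + 3)*(o^4 - 9*o^3 + 20*o^2) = o*(o + 3)*(o^3 - 9*o^2 + 20*o) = o*(o - 4)*(o + 3)*(o^2 - 5*o) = o*(o - 5)*(o - 4)*(o + 3)*(o)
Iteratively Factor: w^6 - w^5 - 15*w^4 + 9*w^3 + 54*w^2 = (w + 2)*(w^5 - 3*w^4 - 9*w^3 + 27*w^2) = w*(w + 2)*(w^4 - 3*w^3 - 9*w^2 + 27*w) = w^2*(w + 2)*(w^3 - 3*w^2 - 9*w + 27) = w^2*(w + 2)*(w + 3)*(w^2 - 6*w + 9) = w^2*(w - 3)*(w + 2)*(w + 3)*(w - 3)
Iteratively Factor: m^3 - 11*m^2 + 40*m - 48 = (m - 4)*(m^2 - 7*m + 12) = (m - 4)^2*(m - 3)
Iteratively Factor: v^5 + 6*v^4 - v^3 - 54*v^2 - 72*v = (v - 3)*(v^4 + 9*v^3 + 26*v^2 + 24*v) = (v - 3)*(v + 4)*(v^3 + 5*v^2 + 6*v) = v*(v - 3)*(v + 4)*(v^2 + 5*v + 6) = v*(v - 3)*(v + 2)*(v + 4)*(v + 3)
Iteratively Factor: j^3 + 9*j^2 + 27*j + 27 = (j + 3)*(j^2 + 6*j + 9) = (j + 3)^2*(j + 3)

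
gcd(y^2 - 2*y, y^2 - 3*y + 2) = y - 2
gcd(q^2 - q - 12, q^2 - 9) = q + 3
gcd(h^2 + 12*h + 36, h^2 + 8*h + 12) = h + 6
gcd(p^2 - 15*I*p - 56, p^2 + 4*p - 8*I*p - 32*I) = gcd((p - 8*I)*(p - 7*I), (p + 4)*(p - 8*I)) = p - 8*I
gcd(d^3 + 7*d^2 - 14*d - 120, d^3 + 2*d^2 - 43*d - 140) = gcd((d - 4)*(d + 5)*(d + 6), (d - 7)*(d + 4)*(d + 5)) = d + 5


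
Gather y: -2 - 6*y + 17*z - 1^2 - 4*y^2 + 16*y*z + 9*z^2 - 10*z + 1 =-4*y^2 + y*(16*z - 6) + 9*z^2 + 7*z - 2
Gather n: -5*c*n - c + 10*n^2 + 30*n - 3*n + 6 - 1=-c + 10*n^2 + n*(27 - 5*c) + 5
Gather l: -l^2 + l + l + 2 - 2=-l^2 + 2*l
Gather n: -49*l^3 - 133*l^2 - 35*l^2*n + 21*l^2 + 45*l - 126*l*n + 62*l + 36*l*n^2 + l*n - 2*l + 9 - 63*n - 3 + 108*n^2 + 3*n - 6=-49*l^3 - 112*l^2 + 105*l + n^2*(36*l + 108) + n*(-35*l^2 - 125*l - 60)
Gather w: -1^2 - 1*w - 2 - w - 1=-2*w - 4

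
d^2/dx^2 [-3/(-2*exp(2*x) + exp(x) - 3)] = 3*((1 - 8*exp(x))*(2*exp(2*x) - exp(x) + 3) + 2*(4*exp(x) - 1)^2*exp(x))*exp(x)/(2*exp(2*x) - exp(x) + 3)^3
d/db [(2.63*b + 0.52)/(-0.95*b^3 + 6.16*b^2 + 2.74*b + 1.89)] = (4.997*b^3 - 14.7188*b^2 - 6.4064*b + 3.5459)/(0.9025*b^6 - 11.704*b^5 + 32.7396*b^4 + 30.1658*b^3 + 30.7924*b^2 + 10.3572*b + 3.5721)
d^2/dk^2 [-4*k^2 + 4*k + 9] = -8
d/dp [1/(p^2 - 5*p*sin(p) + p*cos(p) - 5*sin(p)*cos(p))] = (p*sin(p) + 5*p*cos(p) - 2*p + 5*sin(p) - cos(p) + 5*cos(2*p))/((p - 5*sin(p))^2*(p + cos(p))^2)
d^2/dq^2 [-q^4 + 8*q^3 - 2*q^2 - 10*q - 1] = -12*q^2 + 48*q - 4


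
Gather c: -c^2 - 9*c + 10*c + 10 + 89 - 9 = -c^2 + c + 90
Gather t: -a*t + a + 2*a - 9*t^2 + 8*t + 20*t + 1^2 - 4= 3*a - 9*t^2 + t*(28 - a) - 3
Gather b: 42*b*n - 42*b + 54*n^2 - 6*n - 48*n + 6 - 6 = b*(42*n - 42) + 54*n^2 - 54*n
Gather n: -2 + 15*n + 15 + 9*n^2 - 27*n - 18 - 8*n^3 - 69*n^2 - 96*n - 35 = -8*n^3 - 60*n^2 - 108*n - 40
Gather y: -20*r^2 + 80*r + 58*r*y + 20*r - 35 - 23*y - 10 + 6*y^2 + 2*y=-20*r^2 + 100*r + 6*y^2 + y*(58*r - 21) - 45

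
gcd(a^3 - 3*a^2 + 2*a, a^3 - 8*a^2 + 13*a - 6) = a - 1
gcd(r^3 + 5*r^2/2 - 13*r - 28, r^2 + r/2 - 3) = r + 2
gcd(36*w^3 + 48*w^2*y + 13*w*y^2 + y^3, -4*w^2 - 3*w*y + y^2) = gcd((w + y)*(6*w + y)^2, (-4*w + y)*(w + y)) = w + y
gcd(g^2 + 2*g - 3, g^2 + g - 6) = g + 3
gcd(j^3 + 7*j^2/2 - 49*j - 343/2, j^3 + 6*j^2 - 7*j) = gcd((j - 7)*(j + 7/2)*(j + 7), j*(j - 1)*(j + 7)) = j + 7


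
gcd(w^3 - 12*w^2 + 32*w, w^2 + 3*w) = w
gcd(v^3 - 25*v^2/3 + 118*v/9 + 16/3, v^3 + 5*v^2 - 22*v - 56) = 1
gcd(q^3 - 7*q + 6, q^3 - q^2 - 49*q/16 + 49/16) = q - 1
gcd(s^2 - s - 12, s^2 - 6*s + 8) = s - 4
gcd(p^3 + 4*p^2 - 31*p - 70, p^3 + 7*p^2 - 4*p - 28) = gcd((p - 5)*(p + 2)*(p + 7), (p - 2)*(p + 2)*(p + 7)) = p^2 + 9*p + 14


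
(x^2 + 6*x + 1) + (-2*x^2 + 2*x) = -x^2 + 8*x + 1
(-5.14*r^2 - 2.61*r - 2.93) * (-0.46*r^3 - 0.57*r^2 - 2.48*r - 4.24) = 2.3644*r^5 + 4.1304*r^4 + 15.5827*r^3 + 29.9365*r^2 + 18.3328*r + 12.4232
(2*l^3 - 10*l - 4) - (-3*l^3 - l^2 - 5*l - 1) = 5*l^3 + l^2 - 5*l - 3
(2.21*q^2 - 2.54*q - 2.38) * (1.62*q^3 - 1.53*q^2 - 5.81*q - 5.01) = 3.5802*q^5 - 7.4961*q^4 - 12.8095*q^3 + 7.3267*q^2 + 26.5532*q + 11.9238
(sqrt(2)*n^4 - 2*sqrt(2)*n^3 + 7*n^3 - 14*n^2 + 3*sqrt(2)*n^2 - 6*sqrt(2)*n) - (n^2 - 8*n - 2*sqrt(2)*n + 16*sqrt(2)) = sqrt(2)*n^4 - 2*sqrt(2)*n^3 + 7*n^3 - 15*n^2 + 3*sqrt(2)*n^2 - 4*sqrt(2)*n + 8*n - 16*sqrt(2)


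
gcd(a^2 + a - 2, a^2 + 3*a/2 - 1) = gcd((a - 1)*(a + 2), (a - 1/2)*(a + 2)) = a + 2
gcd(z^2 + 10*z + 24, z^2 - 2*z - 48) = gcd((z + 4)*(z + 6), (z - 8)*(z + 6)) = z + 6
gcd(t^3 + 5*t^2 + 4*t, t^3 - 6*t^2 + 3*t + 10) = t + 1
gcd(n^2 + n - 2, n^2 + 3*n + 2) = n + 2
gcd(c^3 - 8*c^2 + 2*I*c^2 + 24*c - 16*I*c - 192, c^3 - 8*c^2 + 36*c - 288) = c^2 + c*(-8 + 6*I) - 48*I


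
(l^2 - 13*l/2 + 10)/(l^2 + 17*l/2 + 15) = (2*l^2 - 13*l + 20)/(2*l^2 + 17*l + 30)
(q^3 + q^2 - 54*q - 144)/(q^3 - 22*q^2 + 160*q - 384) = (q^2 + 9*q + 18)/(q^2 - 14*q + 48)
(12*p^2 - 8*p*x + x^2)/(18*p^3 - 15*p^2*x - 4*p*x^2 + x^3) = (-2*p + x)/(-3*p^2 + 2*p*x + x^2)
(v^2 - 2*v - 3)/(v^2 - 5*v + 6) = (v + 1)/(v - 2)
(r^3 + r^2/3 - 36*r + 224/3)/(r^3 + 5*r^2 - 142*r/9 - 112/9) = 3*(r - 4)/(3*r + 2)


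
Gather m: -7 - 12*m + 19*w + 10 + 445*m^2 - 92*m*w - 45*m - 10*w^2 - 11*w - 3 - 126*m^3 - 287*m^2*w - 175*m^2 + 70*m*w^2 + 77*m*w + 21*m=-126*m^3 + m^2*(270 - 287*w) + m*(70*w^2 - 15*w - 36) - 10*w^2 + 8*w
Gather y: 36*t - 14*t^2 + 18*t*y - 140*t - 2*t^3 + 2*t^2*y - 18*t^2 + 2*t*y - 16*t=-2*t^3 - 32*t^2 - 120*t + y*(2*t^2 + 20*t)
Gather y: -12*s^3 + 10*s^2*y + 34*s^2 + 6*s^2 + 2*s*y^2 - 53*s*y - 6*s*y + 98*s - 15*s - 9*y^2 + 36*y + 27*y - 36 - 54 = -12*s^3 + 40*s^2 + 83*s + y^2*(2*s - 9) + y*(10*s^2 - 59*s + 63) - 90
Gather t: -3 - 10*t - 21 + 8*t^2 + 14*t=8*t^2 + 4*t - 24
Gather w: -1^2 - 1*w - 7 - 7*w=-8*w - 8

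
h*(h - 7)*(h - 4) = h^3 - 11*h^2 + 28*h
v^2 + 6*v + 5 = (v + 1)*(v + 5)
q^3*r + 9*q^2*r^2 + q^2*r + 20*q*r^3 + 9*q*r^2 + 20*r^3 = (q + 4*r)*(q + 5*r)*(q*r + r)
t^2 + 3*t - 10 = (t - 2)*(t + 5)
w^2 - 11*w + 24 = (w - 8)*(w - 3)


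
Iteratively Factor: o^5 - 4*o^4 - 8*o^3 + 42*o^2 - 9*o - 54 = (o - 2)*(o^4 - 2*o^3 - 12*o^2 + 18*o + 27) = (o - 2)*(o + 1)*(o^3 - 3*o^2 - 9*o + 27) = (o - 3)*(o - 2)*(o + 1)*(o^2 - 9) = (o - 3)*(o - 2)*(o + 1)*(o + 3)*(o - 3)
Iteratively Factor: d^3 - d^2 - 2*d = (d)*(d^2 - d - 2) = d*(d + 1)*(d - 2)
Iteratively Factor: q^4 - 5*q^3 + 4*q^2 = (q - 1)*(q^3 - 4*q^2) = q*(q - 1)*(q^2 - 4*q) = q*(q - 4)*(q - 1)*(q)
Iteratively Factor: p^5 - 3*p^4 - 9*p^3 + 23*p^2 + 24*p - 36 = (p + 2)*(p^4 - 5*p^3 + p^2 + 21*p - 18) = (p - 3)*(p + 2)*(p^3 - 2*p^2 - 5*p + 6) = (p - 3)*(p + 2)^2*(p^2 - 4*p + 3) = (p - 3)^2*(p + 2)^2*(p - 1)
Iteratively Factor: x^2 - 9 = (x - 3)*(x + 3)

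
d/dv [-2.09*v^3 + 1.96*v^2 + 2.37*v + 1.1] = -6.27*v^2 + 3.92*v + 2.37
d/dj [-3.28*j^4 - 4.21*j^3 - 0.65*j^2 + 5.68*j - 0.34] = -13.12*j^3 - 12.63*j^2 - 1.3*j + 5.68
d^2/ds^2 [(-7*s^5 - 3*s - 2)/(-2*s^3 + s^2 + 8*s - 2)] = 2*(28*s^9 - 42*s^8 - 315*s^7 + 504*s^6 + 2598*s^5 - 1650*s^4 + 299*s^3 - 162*s^2 + 42*s + 180)/(8*s^9 - 12*s^8 - 90*s^7 + 119*s^6 + 336*s^5 - 378*s^4 - 392*s^3 + 372*s^2 - 96*s + 8)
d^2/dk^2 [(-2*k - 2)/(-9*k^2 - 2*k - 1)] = 4*(4*(k + 1)*(9*k + 1)^2 - (27*k + 11)*(9*k^2 + 2*k + 1))/(9*k^2 + 2*k + 1)^3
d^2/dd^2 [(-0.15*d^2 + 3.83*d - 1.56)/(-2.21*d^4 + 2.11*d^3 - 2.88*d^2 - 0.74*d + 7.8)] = (4.39569*d^8 - 228.670026*d^7 + 437.564878*d^6 - 469.749162*d^5 + 502.755312*d^4 - 1572.59942*d^3 + 1162.34352*d^2 - 650.321568*d + 45.834672)/(10.793861*d^12 - 30.916353*d^11 + 71.716047*d^10 - 79.129597*d^9 - 41.534088*d^8 + 203.872902*d^7 - 401.514312*d^6 + 222.80478*d^5 + 287.085024*d^4 - 484.452136*d^3 + 512.84376*d^2 + 135.0648*d - 474.552)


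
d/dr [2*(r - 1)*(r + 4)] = 4*r + 6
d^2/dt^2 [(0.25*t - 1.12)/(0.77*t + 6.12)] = -3.684296/(0.77*t + 6.12)^3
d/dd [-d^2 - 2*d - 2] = -2*d - 2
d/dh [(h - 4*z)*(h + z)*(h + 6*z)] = 3*h^2 + 6*h*z - 22*z^2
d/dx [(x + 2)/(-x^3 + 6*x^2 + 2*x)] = 2*(x^3 - 12*x - 2)/(x^2*(x^4 - 12*x^3 + 32*x^2 + 24*x + 4))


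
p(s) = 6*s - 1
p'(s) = 6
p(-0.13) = -1.78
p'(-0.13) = 6.00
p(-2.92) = -18.52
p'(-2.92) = 6.00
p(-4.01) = -25.06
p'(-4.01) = 6.00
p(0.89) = 4.34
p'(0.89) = 6.00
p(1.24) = 6.44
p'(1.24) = 6.00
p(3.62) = 20.72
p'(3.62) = 6.00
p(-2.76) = -17.56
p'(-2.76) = 6.00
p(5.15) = 29.90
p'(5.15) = 6.00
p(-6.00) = -37.00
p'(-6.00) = 6.00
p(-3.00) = -19.00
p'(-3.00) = 6.00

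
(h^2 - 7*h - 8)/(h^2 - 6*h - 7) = (h - 8)/(h - 7)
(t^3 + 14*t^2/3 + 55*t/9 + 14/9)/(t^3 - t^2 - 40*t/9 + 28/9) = (9*t^2 + 24*t + 7)/(9*t^2 - 27*t + 14)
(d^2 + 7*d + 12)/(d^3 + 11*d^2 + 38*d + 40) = (d + 3)/(d^2 + 7*d + 10)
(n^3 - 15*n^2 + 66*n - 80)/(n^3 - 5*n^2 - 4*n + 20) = (n - 8)/(n + 2)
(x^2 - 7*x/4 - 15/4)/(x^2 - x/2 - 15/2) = (4*x + 5)/(2*(2*x + 5))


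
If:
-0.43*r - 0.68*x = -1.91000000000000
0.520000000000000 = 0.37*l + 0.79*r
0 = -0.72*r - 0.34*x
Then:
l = 5.44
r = -1.89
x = 4.00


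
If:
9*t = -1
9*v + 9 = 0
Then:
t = -1/9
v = -1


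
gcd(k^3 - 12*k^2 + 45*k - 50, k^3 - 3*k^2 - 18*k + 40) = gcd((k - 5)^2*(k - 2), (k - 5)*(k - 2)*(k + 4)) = k^2 - 7*k + 10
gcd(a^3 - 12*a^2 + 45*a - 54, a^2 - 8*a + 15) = a - 3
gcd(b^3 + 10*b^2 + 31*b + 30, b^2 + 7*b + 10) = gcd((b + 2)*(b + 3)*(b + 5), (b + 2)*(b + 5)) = b^2 + 7*b + 10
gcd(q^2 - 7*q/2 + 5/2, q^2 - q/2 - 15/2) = 1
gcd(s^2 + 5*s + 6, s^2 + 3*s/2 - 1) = s + 2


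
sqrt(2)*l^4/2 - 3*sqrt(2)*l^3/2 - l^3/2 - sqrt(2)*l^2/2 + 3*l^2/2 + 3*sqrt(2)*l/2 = l*(l - 3)*(l - sqrt(2))*(sqrt(2)*l/2 + 1/2)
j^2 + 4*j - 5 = (j - 1)*(j + 5)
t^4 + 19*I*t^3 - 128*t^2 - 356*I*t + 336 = (t + 2*I)*(t + 4*I)*(t + 6*I)*(t + 7*I)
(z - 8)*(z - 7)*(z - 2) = z^3 - 17*z^2 + 86*z - 112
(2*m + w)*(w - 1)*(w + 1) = 2*m*w^2 - 2*m + w^3 - w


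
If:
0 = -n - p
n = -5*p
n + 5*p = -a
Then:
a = 0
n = 0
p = 0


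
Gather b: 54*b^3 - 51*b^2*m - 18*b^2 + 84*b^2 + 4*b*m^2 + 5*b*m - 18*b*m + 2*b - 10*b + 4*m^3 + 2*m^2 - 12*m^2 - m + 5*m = 54*b^3 + b^2*(66 - 51*m) + b*(4*m^2 - 13*m - 8) + 4*m^3 - 10*m^2 + 4*m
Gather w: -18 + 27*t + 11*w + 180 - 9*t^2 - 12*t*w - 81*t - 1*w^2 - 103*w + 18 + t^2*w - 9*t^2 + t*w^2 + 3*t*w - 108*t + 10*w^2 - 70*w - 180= -18*t^2 - 162*t + w^2*(t + 9) + w*(t^2 - 9*t - 162)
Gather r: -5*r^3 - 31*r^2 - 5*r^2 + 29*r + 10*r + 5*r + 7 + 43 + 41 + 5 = -5*r^3 - 36*r^2 + 44*r + 96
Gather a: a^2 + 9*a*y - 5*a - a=a^2 + a*(9*y - 6)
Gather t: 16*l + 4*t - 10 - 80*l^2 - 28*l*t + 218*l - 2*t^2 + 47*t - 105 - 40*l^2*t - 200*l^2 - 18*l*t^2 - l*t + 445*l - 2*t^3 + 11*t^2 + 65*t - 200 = -280*l^2 + 679*l - 2*t^3 + t^2*(9 - 18*l) + t*(-40*l^2 - 29*l + 116) - 315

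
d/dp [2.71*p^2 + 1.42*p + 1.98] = 5.42*p + 1.42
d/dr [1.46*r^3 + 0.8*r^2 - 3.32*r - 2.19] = 4.38*r^2 + 1.6*r - 3.32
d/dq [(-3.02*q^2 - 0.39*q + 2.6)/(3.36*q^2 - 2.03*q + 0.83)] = (7.441*q^2 - 22.4852*q + 4.9543)/(11.2896*q^4 - 13.6416*q^3 + 9.6985*q^2 - 3.3698*q + 0.6889)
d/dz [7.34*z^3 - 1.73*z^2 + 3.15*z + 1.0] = 22.02*z^2 - 3.46*z + 3.15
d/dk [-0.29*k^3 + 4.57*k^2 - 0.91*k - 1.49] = -0.87*k^2 + 9.14*k - 0.91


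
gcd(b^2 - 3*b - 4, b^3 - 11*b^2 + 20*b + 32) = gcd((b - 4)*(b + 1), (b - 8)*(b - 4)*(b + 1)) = b^2 - 3*b - 4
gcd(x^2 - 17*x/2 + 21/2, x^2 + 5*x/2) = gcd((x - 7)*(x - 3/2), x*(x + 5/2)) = 1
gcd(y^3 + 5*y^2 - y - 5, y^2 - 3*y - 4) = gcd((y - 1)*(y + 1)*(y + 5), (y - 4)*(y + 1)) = y + 1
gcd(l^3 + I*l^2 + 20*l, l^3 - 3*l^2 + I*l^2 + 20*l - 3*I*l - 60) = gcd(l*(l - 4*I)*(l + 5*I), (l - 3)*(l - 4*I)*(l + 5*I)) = l^2 + I*l + 20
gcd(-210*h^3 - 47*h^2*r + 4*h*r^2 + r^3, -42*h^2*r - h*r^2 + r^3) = -42*h^2 - h*r + r^2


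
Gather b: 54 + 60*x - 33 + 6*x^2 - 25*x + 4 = 6*x^2 + 35*x + 25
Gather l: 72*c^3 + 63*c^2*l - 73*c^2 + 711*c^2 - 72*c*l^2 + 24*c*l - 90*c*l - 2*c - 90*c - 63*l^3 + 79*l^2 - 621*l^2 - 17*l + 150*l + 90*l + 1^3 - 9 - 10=72*c^3 + 638*c^2 - 92*c - 63*l^3 + l^2*(-72*c - 542) + l*(63*c^2 - 66*c + 223) - 18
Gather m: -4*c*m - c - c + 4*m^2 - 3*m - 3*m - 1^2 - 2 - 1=-2*c + 4*m^2 + m*(-4*c - 6) - 4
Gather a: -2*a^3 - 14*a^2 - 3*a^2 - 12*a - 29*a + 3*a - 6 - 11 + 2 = -2*a^3 - 17*a^2 - 38*a - 15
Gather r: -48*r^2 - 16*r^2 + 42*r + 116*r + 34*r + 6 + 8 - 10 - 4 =-64*r^2 + 192*r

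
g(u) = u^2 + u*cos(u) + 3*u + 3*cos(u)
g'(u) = -u*sin(u) + 2*u - 3*sin(u) + cos(u) + 3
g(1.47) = 7.02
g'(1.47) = 1.59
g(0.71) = 5.45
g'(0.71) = 2.76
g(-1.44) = -2.04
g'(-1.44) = 1.80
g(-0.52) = 0.86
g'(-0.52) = 4.06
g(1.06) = 6.29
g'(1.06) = 2.07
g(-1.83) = -2.44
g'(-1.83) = 0.21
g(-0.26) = 1.94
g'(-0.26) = 4.15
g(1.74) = 7.45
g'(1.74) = 1.64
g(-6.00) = 15.12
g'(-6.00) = -7.20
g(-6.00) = 15.12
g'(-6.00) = -7.20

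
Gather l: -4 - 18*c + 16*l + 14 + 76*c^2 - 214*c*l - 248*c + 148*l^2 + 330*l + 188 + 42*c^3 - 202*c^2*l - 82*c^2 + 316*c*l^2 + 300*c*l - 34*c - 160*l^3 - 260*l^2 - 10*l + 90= 42*c^3 - 6*c^2 - 300*c - 160*l^3 + l^2*(316*c - 112) + l*(-202*c^2 + 86*c + 336) + 288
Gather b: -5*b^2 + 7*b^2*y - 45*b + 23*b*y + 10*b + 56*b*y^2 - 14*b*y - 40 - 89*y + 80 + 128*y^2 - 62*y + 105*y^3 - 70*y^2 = b^2*(7*y - 5) + b*(56*y^2 + 9*y - 35) + 105*y^3 + 58*y^2 - 151*y + 40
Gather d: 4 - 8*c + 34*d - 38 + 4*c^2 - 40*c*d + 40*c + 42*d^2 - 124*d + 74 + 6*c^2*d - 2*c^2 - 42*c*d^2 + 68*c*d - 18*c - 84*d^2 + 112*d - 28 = 2*c^2 + 14*c + d^2*(-42*c - 42) + d*(6*c^2 + 28*c + 22) + 12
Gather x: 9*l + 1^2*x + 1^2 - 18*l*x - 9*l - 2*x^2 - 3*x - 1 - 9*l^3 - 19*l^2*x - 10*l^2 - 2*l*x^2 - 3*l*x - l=-9*l^3 - 10*l^2 - l + x^2*(-2*l - 2) + x*(-19*l^2 - 21*l - 2)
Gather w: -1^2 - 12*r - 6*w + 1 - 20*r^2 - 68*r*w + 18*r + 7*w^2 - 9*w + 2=-20*r^2 + 6*r + 7*w^2 + w*(-68*r - 15) + 2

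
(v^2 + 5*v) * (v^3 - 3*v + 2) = v^5 + 5*v^4 - 3*v^3 - 13*v^2 + 10*v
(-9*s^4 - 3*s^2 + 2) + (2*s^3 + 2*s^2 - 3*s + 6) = -9*s^4 + 2*s^3 - s^2 - 3*s + 8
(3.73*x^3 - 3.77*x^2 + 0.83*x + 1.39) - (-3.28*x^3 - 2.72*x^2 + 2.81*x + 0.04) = 7.01*x^3 - 1.05*x^2 - 1.98*x + 1.35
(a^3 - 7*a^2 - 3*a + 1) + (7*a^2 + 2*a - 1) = a^3 - a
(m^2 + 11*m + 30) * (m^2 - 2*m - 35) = m^4 + 9*m^3 - 27*m^2 - 445*m - 1050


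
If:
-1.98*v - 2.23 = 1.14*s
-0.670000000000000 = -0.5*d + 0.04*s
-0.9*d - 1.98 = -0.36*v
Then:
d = 0.31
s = -12.86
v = 6.28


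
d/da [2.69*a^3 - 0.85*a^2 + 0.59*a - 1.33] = 8.07*a^2 - 1.7*a + 0.59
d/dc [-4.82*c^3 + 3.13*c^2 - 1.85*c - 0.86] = -14.46*c^2 + 6.26*c - 1.85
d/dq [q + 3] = 1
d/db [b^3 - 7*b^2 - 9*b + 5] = 3*b^2 - 14*b - 9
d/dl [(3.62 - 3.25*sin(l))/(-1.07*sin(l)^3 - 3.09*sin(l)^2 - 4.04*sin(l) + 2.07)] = (-6.955*sin(l)^3 + 1.5777*sin(l)^2 + 22.3716*sin(l) + 7.8973)*cos(l)/(1.1449*sin(l)^6 + 6.6126*sin(l)^5 + 18.1937*sin(l)^4 + 20.5374*sin(l)^3 + 3.529*sin(l)^2 - 16.7256*sin(l) + 4.2849)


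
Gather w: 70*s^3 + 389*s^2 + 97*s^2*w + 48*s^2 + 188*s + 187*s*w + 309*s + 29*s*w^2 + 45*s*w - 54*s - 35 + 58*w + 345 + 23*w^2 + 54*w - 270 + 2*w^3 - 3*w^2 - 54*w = 70*s^3 + 437*s^2 + 443*s + 2*w^3 + w^2*(29*s + 20) + w*(97*s^2 + 232*s + 58) + 40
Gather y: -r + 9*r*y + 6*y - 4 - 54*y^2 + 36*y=-r - 54*y^2 + y*(9*r + 42) - 4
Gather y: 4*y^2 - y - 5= 4*y^2 - y - 5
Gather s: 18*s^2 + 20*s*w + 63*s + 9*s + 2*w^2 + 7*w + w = 18*s^2 + s*(20*w + 72) + 2*w^2 + 8*w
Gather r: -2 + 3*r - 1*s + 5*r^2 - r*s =5*r^2 + r*(3 - s) - s - 2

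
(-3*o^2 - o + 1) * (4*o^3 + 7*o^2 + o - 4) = -12*o^5 - 25*o^4 - 6*o^3 + 18*o^2 + 5*o - 4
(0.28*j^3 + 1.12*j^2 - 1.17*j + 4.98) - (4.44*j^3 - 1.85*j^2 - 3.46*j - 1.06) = -4.16*j^3 + 2.97*j^2 + 2.29*j + 6.04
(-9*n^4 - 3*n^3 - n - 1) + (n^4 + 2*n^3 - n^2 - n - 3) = -8*n^4 - n^3 - n^2 - 2*n - 4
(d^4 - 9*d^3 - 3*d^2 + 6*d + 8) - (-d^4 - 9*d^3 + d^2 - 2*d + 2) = 2*d^4 - 4*d^2 + 8*d + 6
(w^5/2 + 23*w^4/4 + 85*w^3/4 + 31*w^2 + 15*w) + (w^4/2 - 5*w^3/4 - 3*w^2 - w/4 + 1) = w^5/2 + 25*w^4/4 + 20*w^3 + 28*w^2 + 59*w/4 + 1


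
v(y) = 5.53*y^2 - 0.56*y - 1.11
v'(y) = 11.06*y - 0.56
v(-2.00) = 22.13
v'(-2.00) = -22.68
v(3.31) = 57.62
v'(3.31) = 36.05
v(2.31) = 27.11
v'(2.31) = 24.99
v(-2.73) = 41.63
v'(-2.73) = -30.75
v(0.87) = 2.59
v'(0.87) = 9.06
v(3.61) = 68.94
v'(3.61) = 39.37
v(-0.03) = -1.09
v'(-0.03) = -0.89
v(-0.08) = -1.03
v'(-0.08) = -1.44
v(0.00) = -1.11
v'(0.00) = -0.56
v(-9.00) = 451.86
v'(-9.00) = -100.10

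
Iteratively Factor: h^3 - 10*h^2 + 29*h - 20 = (h - 1)*(h^2 - 9*h + 20) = (h - 5)*(h - 1)*(h - 4)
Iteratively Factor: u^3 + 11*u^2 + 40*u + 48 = (u + 4)*(u^2 + 7*u + 12) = (u + 3)*(u + 4)*(u + 4)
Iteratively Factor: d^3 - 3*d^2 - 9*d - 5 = (d + 1)*(d^2 - 4*d - 5) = (d - 5)*(d + 1)*(d + 1)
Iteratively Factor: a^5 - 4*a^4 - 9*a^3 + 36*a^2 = (a)*(a^4 - 4*a^3 - 9*a^2 + 36*a) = a*(a + 3)*(a^3 - 7*a^2 + 12*a) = a*(a - 3)*(a + 3)*(a^2 - 4*a) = a^2*(a - 3)*(a + 3)*(a - 4)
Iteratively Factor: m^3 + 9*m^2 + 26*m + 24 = (m + 3)*(m^2 + 6*m + 8) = (m + 2)*(m + 3)*(m + 4)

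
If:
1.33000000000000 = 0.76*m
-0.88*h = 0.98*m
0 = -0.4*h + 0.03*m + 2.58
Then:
No Solution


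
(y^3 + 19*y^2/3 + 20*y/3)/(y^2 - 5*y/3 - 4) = y*(y + 5)/(y - 3)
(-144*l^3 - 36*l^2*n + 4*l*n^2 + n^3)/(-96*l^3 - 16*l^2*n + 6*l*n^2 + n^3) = (6*l - n)/(4*l - n)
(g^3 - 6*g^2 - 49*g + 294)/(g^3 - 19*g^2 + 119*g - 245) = (g^2 + g - 42)/(g^2 - 12*g + 35)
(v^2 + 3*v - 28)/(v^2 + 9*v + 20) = (v^2 + 3*v - 28)/(v^2 + 9*v + 20)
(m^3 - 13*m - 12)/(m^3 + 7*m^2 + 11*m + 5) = (m^2 - m - 12)/(m^2 + 6*m + 5)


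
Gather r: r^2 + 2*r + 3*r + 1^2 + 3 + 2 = r^2 + 5*r + 6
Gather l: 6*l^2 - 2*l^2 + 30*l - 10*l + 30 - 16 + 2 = 4*l^2 + 20*l + 16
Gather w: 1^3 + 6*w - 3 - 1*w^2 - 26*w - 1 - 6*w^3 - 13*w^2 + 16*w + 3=-6*w^3 - 14*w^2 - 4*w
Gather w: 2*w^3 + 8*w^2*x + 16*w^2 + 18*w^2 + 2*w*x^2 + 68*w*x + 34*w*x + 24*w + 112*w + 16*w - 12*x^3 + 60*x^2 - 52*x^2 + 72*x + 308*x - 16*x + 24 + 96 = 2*w^3 + w^2*(8*x + 34) + w*(2*x^2 + 102*x + 152) - 12*x^3 + 8*x^2 + 364*x + 120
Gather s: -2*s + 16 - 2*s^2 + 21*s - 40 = -2*s^2 + 19*s - 24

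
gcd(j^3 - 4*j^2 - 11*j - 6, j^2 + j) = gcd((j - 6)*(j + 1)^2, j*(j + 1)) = j + 1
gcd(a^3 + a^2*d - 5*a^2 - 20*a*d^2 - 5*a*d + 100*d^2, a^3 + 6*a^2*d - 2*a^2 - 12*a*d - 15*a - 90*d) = a - 5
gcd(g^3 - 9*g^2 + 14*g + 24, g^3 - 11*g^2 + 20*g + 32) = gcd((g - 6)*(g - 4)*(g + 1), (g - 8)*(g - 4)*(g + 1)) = g^2 - 3*g - 4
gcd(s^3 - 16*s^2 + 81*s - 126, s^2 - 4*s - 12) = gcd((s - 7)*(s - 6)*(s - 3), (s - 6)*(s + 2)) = s - 6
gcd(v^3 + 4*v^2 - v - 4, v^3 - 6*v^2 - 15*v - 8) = v + 1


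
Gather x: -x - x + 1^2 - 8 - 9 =-2*x - 16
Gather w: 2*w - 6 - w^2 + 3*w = -w^2 + 5*w - 6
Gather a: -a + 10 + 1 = 11 - a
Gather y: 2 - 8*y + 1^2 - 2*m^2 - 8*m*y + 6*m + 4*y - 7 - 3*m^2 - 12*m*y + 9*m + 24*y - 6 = -5*m^2 + 15*m + y*(20 - 20*m) - 10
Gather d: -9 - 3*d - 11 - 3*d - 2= -6*d - 22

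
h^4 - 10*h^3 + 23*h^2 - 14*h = h*(h - 7)*(h - 2)*(h - 1)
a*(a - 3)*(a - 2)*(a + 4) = a^4 - a^3 - 14*a^2 + 24*a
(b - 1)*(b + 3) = b^2 + 2*b - 3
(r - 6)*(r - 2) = r^2 - 8*r + 12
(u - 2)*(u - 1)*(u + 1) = u^3 - 2*u^2 - u + 2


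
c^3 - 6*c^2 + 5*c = c*(c - 5)*(c - 1)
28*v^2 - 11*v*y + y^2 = (-7*v + y)*(-4*v + y)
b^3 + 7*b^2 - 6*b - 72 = (b - 3)*(b + 4)*(b + 6)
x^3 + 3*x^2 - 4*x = x*(x - 1)*(x + 4)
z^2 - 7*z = z*(z - 7)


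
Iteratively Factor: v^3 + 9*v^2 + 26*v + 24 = (v + 3)*(v^2 + 6*v + 8) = (v + 2)*(v + 3)*(v + 4)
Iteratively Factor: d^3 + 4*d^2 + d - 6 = (d - 1)*(d^2 + 5*d + 6) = (d - 1)*(d + 3)*(d + 2)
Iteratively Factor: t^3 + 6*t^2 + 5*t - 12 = (t + 4)*(t^2 + 2*t - 3) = (t - 1)*(t + 4)*(t + 3)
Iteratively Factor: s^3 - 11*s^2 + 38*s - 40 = (s - 2)*(s^2 - 9*s + 20) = (s - 5)*(s - 2)*(s - 4)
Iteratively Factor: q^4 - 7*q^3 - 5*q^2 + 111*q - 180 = (q - 3)*(q^3 - 4*q^2 - 17*q + 60) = (q - 5)*(q - 3)*(q^2 + q - 12) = (q - 5)*(q - 3)*(q + 4)*(q - 3)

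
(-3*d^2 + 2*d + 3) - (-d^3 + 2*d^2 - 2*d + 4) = d^3 - 5*d^2 + 4*d - 1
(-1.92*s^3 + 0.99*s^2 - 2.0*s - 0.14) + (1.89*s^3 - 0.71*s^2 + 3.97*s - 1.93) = -0.03*s^3 + 0.28*s^2 + 1.97*s - 2.07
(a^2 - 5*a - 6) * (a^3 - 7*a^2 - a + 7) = a^5 - 12*a^4 + 28*a^3 + 54*a^2 - 29*a - 42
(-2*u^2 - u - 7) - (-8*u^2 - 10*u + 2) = 6*u^2 + 9*u - 9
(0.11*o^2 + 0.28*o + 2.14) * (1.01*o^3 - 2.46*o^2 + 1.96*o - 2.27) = 0.1111*o^5 + 0.0122*o^4 + 1.6882*o^3 - 4.9653*o^2 + 3.5588*o - 4.8578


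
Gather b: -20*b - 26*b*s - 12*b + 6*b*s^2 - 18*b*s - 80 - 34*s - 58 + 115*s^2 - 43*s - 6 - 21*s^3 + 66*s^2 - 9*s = b*(6*s^2 - 44*s - 32) - 21*s^3 + 181*s^2 - 86*s - 144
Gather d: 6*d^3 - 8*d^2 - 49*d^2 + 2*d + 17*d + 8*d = 6*d^3 - 57*d^2 + 27*d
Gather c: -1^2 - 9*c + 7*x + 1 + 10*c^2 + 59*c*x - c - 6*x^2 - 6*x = 10*c^2 + c*(59*x - 10) - 6*x^2 + x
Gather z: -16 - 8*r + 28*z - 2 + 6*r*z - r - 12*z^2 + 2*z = -9*r - 12*z^2 + z*(6*r + 30) - 18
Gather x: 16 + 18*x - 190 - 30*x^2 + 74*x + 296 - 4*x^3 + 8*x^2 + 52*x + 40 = -4*x^3 - 22*x^2 + 144*x + 162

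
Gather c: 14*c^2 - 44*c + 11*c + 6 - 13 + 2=14*c^2 - 33*c - 5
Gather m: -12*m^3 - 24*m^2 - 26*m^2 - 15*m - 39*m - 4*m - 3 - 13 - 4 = -12*m^3 - 50*m^2 - 58*m - 20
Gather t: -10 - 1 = -11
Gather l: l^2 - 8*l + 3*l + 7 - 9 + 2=l^2 - 5*l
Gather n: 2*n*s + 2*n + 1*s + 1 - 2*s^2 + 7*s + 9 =n*(2*s + 2) - 2*s^2 + 8*s + 10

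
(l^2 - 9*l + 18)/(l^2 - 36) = (l - 3)/(l + 6)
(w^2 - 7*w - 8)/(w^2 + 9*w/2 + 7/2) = 2*(w - 8)/(2*w + 7)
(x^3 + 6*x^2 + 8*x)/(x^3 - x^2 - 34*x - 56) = x/(x - 7)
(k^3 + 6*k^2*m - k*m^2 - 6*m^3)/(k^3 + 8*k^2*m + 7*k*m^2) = (k^2 + 5*k*m - 6*m^2)/(k*(k + 7*m))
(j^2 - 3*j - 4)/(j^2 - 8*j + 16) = (j + 1)/(j - 4)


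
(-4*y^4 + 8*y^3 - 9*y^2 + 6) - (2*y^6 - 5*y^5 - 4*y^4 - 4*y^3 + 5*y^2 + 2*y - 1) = -2*y^6 + 5*y^5 + 12*y^3 - 14*y^2 - 2*y + 7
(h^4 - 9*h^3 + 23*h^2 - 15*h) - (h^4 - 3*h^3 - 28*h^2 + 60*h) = -6*h^3 + 51*h^2 - 75*h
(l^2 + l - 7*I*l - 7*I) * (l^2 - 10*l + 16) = l^4 - 9*l^3 - 7*I*l^3 + 6*l^2 + 63*I*l^2 + 16*l - 42*I*l - 112*I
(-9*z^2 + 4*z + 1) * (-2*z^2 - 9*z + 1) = 18*z^4 + 73*z^3 - 47*z^2 - 5*z + 1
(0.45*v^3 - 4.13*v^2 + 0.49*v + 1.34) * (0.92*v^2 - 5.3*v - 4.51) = 0.414*v^5 - 6.1846*v^4 + 20.3103*v^3 + 17.2621*v^2 - 9.3119*v - 6.0434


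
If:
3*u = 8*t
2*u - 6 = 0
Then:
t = 9/8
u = 3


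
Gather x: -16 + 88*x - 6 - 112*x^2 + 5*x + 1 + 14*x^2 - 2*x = -98*x^2 + 91*x - 21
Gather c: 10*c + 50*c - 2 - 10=60*c - 12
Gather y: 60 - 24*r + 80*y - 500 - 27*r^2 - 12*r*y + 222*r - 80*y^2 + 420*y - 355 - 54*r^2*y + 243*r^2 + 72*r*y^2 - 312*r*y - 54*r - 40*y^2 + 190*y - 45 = 216*r^2 + 144*r + y^2*(72*r - 120) + y*(-54*r^2 - 324*r + 690) - 840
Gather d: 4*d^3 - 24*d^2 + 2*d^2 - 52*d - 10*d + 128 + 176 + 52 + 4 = 4*d^3 - 22*d^2 - 62*d + 360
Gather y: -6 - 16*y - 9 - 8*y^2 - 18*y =-8*y^2 - 34*y - 15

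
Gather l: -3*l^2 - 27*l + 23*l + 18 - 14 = -3*l^2 - 4*l + 4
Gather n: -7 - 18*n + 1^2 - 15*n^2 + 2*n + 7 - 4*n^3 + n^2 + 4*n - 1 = -4*n^3 - 14*n^2 - 12*n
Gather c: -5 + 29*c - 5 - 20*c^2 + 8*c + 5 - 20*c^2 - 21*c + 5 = -40*c^2 + 16*c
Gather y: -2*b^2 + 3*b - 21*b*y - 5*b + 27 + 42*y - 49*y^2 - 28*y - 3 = -2*b^2 - 2*b - 49*y^2 + y*(14 - 21*b) + 24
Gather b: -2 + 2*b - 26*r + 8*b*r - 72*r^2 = b*(8*r + 2) - 72*r^2 - 26*r - 2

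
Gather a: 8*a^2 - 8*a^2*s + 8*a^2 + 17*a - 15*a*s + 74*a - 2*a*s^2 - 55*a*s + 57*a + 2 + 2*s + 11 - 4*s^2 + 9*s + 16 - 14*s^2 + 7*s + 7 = a^2*(16 - 8*s) + a*(-2*s^2 - 70*s + 148) - 18*s^2 + 18*s + 36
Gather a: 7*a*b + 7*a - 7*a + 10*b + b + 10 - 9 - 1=7*a*b + 11*b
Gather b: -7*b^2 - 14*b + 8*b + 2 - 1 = -7*b^2 - 6*b + 1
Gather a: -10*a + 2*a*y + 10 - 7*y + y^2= a*(2*y - 10) + y^2 - 7*y + 10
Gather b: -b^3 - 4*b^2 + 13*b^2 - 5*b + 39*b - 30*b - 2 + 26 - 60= -b^3 + 9*b^2 + 4*b - 36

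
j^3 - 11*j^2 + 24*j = j*(j - 8)*(j - 3)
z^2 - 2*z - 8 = (z - 4)*(z + 2)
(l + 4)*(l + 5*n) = l^2 + 5*l*n + 4*l + 20*n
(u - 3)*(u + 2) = u^2 - u - 6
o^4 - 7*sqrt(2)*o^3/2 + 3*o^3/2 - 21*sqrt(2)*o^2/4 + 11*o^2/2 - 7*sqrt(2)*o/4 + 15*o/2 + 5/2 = (o + 1/2)*(o + 1)*(o - 5*sqrt(2)/2)*(o - sqrt(2))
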